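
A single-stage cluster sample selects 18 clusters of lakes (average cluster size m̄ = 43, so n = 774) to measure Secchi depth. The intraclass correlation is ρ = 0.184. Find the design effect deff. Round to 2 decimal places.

deff = 1 + (43 − 1)·0.184 = 1 + 7.728 = 8.728.

8.73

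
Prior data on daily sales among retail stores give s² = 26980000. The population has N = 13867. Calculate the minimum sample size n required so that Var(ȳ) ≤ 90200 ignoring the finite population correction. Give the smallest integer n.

300

Without fpc, n₀ = s²/D = 26980000/90200 = 299.1131.
Rounding up, n = 300.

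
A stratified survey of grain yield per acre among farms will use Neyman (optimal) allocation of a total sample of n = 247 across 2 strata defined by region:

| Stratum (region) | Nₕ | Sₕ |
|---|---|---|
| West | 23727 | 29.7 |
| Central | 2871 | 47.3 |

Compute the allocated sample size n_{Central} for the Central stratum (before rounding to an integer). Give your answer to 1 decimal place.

Neyman allocation: nₕ = n·NₕSₕ / Σⱼ NⱼSⱼ.
Σ NⱼSⱼ = 23727·29.7 + 2871·47.3 = 840490.2.
n_{Central} = 247·2871·47.3 / 840490.2 = 39.9.

39.9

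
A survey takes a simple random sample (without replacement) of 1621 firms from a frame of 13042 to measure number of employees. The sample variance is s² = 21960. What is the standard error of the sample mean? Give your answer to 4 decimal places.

Under SRS without replacement, Var(ȳ) = (1 − f)·s²/n with f = n/N = 1621/13042 = 0.12429075.
Var(ȳ) = (1 − 0.12429075)·21960/1621 = 0.87570925·13.547193 = 11.863402.
SE(ȳ) = √(11.863402) = 3.4443.

3.4443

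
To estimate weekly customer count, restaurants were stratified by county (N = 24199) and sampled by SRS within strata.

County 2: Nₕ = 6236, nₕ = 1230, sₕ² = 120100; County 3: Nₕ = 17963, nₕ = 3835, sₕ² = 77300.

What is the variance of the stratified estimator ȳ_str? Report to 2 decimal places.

13.94

Var(ȳ_str) = Σₕ Wₕ²(1 − fₕ)sₕ²/nₕ with Wₕ = Nₕ/N, N = 24199.
County 2: Wₕ = 0.25769660; term = 0.25769660²·(1 − 0.19724182)·120100/1230 = 5.205231.
County 3: Wₕ = 0.74230340; term = 0.74230340²·(1 − 0.21349441)·77300/3835 = 8.7353205.
Sum = 13.940552.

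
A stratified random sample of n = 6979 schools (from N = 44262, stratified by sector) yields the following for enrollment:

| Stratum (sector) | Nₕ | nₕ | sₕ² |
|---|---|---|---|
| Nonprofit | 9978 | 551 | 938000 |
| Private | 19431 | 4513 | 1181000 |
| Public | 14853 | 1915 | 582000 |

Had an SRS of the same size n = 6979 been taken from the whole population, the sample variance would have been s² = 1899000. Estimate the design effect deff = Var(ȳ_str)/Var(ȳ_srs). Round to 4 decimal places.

0.6556

Var(ȳ_str) = Σ Wₕ²(1−fₕ)sₕ²/nₕ with Wₕ = Nₕ/44262:
  Nonprofit: (9978/44262)²·(1−551/9978)·938000/551 = 81.734645
  Private: (19431/44262)²·(1−4513/19431)·1181000/4513 = 38.719367
  Public: (14853/44262)²·(1−1915/14853)·582000/1915 = 29.810789
  → Var(ȳ_str) = 150.2648.
Var(ȳ_srs) = (1 − 6979/44262)·1899000/6979 = 229.1984.
deff = 150.2648 / 229.1984 = 0.6556.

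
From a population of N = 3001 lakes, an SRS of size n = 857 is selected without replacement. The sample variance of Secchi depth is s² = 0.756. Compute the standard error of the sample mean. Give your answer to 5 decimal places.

Under SRS without replacement, Var(ȳ) = (1 − f)·s²/n with f = n/N = 857/3001 = 0.28557148.
Var(ȳ) = (1 − 0.28557148)·0.756/857 = 0.71442852·8.8214702 × 10^-4 = 6.30231 × 10^-4.
SE(ȳ) = √(6.30231 × 10^-4) = 0.02510.

0.02510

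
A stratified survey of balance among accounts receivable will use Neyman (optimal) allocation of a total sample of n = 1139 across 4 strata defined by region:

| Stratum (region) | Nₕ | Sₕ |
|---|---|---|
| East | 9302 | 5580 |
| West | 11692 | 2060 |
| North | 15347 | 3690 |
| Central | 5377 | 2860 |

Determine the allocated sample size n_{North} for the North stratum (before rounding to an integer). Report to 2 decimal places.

Neyman allocation: nₕ = n·NₕSₕ / Σⱼ NⱼSⱼ.
Σ NⱼSⱼ = 9302·5580 + 11692·2060 + 15347·3690 + 5377·2860 = 1.4799933 × 10^8.
n_{North} = 1139·15347·3690 / (1.4799933 × 10^8) = 435.83.

435.83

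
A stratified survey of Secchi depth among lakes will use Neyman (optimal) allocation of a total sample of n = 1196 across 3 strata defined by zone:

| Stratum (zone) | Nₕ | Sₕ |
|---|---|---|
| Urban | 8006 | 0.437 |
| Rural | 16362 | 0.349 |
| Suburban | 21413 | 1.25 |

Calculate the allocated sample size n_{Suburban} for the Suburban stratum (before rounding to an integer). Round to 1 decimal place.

889.8

Neyman allocation: nₕ = n·NₕSₕ / Σⱼ NⱼSⱼ.
Σ NⱼSⱼ = 8006·0.437 + 16362·0.349 + 21413·1.25 = 35975.21.
n_{Suburban} = 1196·21413·1.25 / 35975.21 = 889.8.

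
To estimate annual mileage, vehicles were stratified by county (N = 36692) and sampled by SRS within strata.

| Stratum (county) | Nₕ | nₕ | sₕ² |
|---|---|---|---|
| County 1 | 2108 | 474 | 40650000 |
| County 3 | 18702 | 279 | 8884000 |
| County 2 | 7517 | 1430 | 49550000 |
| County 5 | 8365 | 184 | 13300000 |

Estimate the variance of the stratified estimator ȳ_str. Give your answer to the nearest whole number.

13220

Var(ȳ_str) = Σₕ Wₕ²(1 − fₕ)sₕ²/nₕ with Wₕ = Nₕ/N, N = 36692.
County 1: Wₕ = 0.05745122; term = 0.05745122²·(1 − 0.22485769)·40650000/474 = 219.41287.
County 3: Wₕ = 0.50970239; term = 0.50970239²·(1 − 0.01491819)·8884000/279 = 8149.1063.
County 2: Wₕ = 0.20486755; term = 0.20486755²·(1 − 0.19023547)·49550000/1430 = 1177.6404.
County 5: Wₕ = 0.22797885; term = 0.22797885²·(1 − 0.02199641)·13300000/184 = 3674.205.
Sum = 13220.365.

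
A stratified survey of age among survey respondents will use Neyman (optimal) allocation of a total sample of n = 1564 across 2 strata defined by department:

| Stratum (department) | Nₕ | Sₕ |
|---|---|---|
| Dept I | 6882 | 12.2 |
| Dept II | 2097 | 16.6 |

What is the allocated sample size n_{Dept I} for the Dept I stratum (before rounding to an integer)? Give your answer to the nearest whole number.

Neyman allocation: nₕ = n·NₕSₕ / Σⱼ NⱼSⱼ.
Σ NⱼSⱼ = 6882·12.2 + 2097·16.6 = 118770.6.
n_{Dept I} = 1564·6882·12.2 / 118770.6 = 1106.

1106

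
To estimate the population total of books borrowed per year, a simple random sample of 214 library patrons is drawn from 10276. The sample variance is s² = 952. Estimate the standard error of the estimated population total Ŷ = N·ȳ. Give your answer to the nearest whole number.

21447

Var(Ŷ) = N²·Var(ȳ) = N²·(1 − n/N)·s²/n.
f = 214/10276 = 0.02082522; Var(ȳ) = 0.97917478·952/214 = 4.3559551.
Var(Ŷ) = 10276² · 4.3559551 = 4.599722 × 10^8.
SE(Ŷ) = √(4.599722 × 10^8) = 21447.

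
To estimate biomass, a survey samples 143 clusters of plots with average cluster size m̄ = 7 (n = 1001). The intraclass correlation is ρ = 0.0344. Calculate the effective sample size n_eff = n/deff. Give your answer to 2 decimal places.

829.74

deff = 1 + (7 − 1)·0.0344 = 1 + 0.2064 = 1.2064.
n_eff = 1001 / 1.2064 = 829.74.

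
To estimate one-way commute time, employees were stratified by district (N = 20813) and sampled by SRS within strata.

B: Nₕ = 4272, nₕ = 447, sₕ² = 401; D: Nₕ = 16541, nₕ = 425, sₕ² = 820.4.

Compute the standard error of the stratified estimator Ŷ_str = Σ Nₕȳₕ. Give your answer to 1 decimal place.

23005.3

Var(Ŷ_str) = Σₕ Nₕ²(1 − fₕ)sₕ²/nₕ.
B: 4272²·(1 − 447/4272)·401/447 = 1.4658838 × 10^7.
D: 16541²·(1 − 425/16541)·820.4/425 = 5.1458336 × 10^8.
Sum = 5.292422 × 10^8.
SE = √(5.292422 × 10^8) = 23005.3.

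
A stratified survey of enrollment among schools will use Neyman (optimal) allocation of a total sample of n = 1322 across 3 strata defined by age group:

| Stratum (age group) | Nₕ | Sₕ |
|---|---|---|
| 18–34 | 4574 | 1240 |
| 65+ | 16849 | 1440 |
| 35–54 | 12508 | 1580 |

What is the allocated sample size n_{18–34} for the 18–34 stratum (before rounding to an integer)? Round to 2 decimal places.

150.88

Neyman allocation: nₕ = n·NₕSₕ / Σⱼ NⱼSⱼ.
Σ NⱼSⱼ = 4574·1240 + 16849·1440 + 12508·1580 = 4.969696 × 10^7.
n_{18–34} = 1322·4574·1240 / (4.969696 × 10^7) = 150.88.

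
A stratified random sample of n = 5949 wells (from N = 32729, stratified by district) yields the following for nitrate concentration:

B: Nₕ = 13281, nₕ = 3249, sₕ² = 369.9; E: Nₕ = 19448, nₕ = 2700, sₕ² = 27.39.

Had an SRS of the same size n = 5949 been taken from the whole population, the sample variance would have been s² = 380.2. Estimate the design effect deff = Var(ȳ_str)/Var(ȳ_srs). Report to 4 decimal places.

0.3298

Var(ȳ_str) = Σ Wₕ²(1−fₕ)sₕ²/nₕ with Wₕ = Nₕ/32729:
  B: (13281/32729)²·(1−3249/13281)·369.9/3249 = 0.014160789
  E: (19448/32729)²·(1−2700/19448)·27.39/2700 = 0.0030846131
  → Var(ȳ_str) = 0.017245402.
Var(ȳ_srs) = (1 − 5949/32729)·380.2/5949 = 0.052293292.
deff = 0.017245402 / 0.052293292 = 0.3298.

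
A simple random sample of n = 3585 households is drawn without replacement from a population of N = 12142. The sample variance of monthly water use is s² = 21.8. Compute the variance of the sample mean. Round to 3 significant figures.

0.00429

Under SRS without replacement, Var(ȳ) = (1 − f)·s²/n with f = n/N = 3585/12142 = 0.29525614.
Var(ȳ) = (1 − 0.29525614)·21.8/3585 = 0.70474386·0.0060808926 = 0.0042854718.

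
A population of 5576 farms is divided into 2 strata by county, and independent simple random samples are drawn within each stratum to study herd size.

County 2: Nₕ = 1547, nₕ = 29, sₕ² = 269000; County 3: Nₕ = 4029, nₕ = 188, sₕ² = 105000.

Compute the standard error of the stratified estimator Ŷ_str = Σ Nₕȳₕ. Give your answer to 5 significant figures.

Var(Ŷ_str) = Σₕ Nₕ²(1 − fₕ)sₕ²/nₕ.
County 2: 1547²·(1 − 29/1547)·269000/29 = 2.1782934 × 10^10.
County 3: 4029²·(1 − 188/4029)·105000/188 = 8.6431694 × 10^9.
Sum = 3.0426103 × 10^10.
SE = √(3.0426103 × 10^10) = 174430.

174430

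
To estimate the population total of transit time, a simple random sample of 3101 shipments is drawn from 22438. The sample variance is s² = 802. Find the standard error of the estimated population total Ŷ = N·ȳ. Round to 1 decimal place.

Var(Ŷ) = N²·Var(ȳ) = N²·(1 − n/N)·s²/n.
f = 3101/22438 = 0.13820305; Var(ȳ) = 0.86179695·802/3101 = 0.22288331.
Var(Ŷ) = 22438² · 0.22288331 = 1.1221369 × 10^8.
SE(Ŷ) = √(1.1221369 × 10^8) = 10593.1.

10593.1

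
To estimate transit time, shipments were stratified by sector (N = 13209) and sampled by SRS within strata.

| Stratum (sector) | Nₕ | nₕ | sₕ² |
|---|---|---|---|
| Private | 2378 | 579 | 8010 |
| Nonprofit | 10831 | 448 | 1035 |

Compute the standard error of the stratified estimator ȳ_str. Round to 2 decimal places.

1.35

Var(ȳ_str) = Σₕ Wₕ²(1 − fₕ)sₕ²/nₕ with Wₕ = Nₕ/N, N = 13209.
Private: Wₕ = 0.18002877; term = 0.18002877²·(1 − 0.24348192)·8010/579 = 0.33920097.
Nonprofit: Wₕ = 0.81997123; term = 0.81997123²·(1 − 0.04136276)·1035/448 = 1.4890657.
Sum = 1.8282667.
SE = √(1.8282667) = 1.35.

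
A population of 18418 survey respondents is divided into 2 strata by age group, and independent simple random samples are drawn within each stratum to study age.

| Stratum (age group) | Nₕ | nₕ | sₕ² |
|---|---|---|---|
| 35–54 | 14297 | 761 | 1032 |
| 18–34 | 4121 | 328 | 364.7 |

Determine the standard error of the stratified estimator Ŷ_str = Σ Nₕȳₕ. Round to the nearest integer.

16728

Var(Ŷ_str) = Σₕ Nₕ²(1 − fₕ)sₕ²/nₕ.
35–54: 14297²·(1 − 761/14297)·1032/761 = 2.6244017 × 10^8.
18–34: 4121²·(1 − 328/4121)·364.7/328 = 1.7379904 × 10^7.
Sum = 2.7982007 × 10^8.
SE = √(2.7982007 × 10^8) = 16728.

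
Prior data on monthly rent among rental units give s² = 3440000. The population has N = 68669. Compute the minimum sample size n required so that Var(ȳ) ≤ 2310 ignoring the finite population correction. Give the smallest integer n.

Without fpc, n₀ = s²/D = 3440000/2310 = 1489.1775.
Rounding up, n = 1490.

1490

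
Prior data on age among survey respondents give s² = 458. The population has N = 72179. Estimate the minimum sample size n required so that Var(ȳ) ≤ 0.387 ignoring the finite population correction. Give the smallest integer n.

Without fpc, n₀ = s²/D = 458/0.387 = 1183.4625.
Rounding up, n = 1184.

1184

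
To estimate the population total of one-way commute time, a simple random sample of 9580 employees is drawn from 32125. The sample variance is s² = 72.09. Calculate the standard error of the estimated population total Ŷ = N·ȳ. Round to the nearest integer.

Var(Ŷ) = N²·Var(ȳ) = N²·(1 − n/N)·s²/n.
f = 9580/32125 = 0.29821012; Var(ȳ) = 0.70178988·72.09/9580 = 0.0052810055.
Var(Ŷ) = 32125² · 0.0052810055 = 5.4500802 × 10^6.
SE(Ŷ) = √(5.4500802 × 10^6) = 2335.

2335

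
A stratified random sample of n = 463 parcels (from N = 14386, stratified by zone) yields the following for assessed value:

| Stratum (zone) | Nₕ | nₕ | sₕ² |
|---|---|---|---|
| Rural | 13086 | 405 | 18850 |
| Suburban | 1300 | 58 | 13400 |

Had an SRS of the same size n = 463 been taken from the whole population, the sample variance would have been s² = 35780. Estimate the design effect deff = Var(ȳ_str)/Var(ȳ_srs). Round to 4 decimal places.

0.5231

Var(ȳ_str) = Σ Wₕ²(1−fₕ)sₕ²/nₕ with Wₕ = Nₕ/14386:
  Rural: (13086/14386)²·(1−405/13086)·18850/405 = 37.319571
  Suburban: (1300/14386)²·(1−58/1300)·13400/58 = 1.8024434
  → Var(ȳ_str) = 39.122014.
Var(ȳ_srs) = (1 − 463/14386)·35780/463 = 74.791477.
deff = 39.122014 / 74.791477 = 0.5231.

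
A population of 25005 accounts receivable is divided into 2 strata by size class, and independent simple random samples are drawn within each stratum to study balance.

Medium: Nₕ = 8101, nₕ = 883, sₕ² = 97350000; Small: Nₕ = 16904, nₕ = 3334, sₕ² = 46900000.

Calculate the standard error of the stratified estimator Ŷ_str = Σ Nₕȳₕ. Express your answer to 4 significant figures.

3.110 × 10^6

Var(Ŷ_str) = Σₕ Nₕ²(1 − fₕ)sₕ²/nₕ.
Medium: 8101²·(1 − 883/8101)·97350000/883 = 6.4466006 × 10^12.
Small: 16904²·(1 − 3334/16904)·46900000/3334 = 3.2268337 × 10^12.
Sum = 9.6734343 × 10^12.
SE = √(9.6734343 × 10^12) = 3.110 × 10^6.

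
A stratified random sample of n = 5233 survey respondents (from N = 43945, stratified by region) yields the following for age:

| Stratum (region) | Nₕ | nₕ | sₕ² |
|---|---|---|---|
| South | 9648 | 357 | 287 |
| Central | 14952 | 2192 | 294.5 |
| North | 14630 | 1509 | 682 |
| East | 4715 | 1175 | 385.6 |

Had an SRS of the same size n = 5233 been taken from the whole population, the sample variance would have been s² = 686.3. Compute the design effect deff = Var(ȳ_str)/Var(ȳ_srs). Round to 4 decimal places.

Var(ȳ_str) = Σ Wₕ²(1−fₕ)sₕ²/nₕ with Wₕ = Nₕ/43945:
  South: (9648/43945)²·(1−357/9648)·287/357 = 0.03731595
  Central: (14952/43945)²·(1−2192/14952)·294.5/2192 = 0.013273204
  North: (14630/43945)²·(1−1509/14630)·682/1509 = 0.044924935
  East: (4715/43945)²·(1−1175/4715)·385.6/1175 = 0.002836385
  → Var(ȳ_str) = 0.098350474.
Var(ȳ_srs) = (1 − 5233/43945)·686.3/5233 = 0.11553123.
deff = 0.098350474 / 0.11553123 = 0.8513.

0.8513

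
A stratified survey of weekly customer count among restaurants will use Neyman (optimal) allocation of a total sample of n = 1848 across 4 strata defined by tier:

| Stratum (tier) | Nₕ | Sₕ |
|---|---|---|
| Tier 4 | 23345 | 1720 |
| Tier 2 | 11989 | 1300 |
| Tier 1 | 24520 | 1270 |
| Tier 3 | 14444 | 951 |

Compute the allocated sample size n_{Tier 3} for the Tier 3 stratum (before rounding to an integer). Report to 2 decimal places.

Neyman allocation: nₕ = n·NₕSₕ / Σⱼ NⱼSⱼ.
Σ NⱼSⱼ = 23345·1720 + 11989·1300 + 24520·1270 + 14444·951 = 1.0061574 × 10^8.
n_{Tier 3} = 1848·14444·951 / (1.0061574 × 10^8) = 252.29.

252.29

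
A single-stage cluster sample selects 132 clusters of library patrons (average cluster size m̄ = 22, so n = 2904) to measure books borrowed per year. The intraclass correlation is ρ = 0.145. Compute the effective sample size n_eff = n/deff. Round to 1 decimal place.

717.9

deff = 1 + (22 − 1)·0.145 = 1 + 3.045 = 4.045.
n_eff = 2904 / 4.045 = 717.9.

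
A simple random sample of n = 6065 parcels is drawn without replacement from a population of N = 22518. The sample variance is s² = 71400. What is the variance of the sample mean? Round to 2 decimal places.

8.60

Under SRS without replacement, Var(ȳ) = (1 − f)·s²/n with f = n/N = 6065/22518 = 0.26934008.
Var(ȳ) = (1 − 0.26934008)·71400/6065 = 0.73065992·11.772465 = 8.6016683.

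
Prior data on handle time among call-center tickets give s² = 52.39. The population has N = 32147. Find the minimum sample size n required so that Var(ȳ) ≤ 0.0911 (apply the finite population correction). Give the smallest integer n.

565

Without fpc, n₀ = s²/D = 52.39/0.0911 = 575.0823.
With fpc, (1 − n/N)·s²/n ≤ D requires n ≥ n₀/(1 + n₀/N) = 575.0823/(1 + 575.0823/32147) = 564.9754.
Rounding up, n = 565.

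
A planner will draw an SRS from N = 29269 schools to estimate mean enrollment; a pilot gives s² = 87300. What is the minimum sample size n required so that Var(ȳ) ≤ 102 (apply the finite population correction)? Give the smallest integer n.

832

Without fpc, n₀ = s²/D = 87300/102 = 855.8824.
With fpc, (1 − n/N)·s²/n ≤ D requires n ≥ n₀/(1 + n₀/N) = 855.8824/(1 + 855.8824/29269) = 831.5658.
Rounding up, n = 832.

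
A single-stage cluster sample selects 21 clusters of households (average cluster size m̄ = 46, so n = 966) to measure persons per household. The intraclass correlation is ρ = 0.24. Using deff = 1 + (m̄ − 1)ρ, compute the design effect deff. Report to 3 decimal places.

deff = 1 + (46 − 1)·0.24 = 1 + 10.8 = 11.8.

11.800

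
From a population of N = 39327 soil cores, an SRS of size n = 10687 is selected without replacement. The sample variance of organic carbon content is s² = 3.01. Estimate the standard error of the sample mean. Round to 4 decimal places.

0.0143

Under SRS without replacement, Var(ȳ) = (1 − f)·s²/n with f = n/N = 10687/39327 = 0.27174715.
Var(ȳ) = (1 − 0.27174715)·3.01/10687 = 0.72825285·2.816506 × 10^-4 = 2.0511286 × 10^-4.
SE(ȳ) = √(2.0511286 × 10^-4) = 0.0143.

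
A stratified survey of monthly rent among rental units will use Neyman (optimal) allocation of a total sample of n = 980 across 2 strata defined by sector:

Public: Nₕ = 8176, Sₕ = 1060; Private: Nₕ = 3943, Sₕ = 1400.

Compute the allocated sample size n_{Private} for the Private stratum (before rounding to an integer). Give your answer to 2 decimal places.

Neyman allocation: nₕ = n·NₕSₕ / Σⱼ NⱼSⱼ.
Σ NⱼSⱼ = 8176·1060 + 3943·1400 = 1.418676 × 10^7.
n_{Private} = 980·3943·1400 / (1.418676 × 10^7) = 381.33.

381.33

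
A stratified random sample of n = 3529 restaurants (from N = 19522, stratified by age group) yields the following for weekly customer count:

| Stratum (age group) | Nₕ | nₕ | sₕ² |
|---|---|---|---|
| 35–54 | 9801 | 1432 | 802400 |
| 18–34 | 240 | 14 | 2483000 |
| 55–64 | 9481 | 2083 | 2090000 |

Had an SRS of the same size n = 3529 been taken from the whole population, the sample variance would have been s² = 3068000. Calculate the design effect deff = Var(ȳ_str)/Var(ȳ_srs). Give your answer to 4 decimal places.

Var(ȳ_str) = Σ Wₕ²(1−fₕ)sₕ²/nₕ with Wₕ = Nₕ/19522:
  35–54: (9801/19522)²·(1−1432/9801)·802400/1432 = 120.59887
  18–34: (240/19522)²·(1−14/240)·2483000/14 = 25.241767
  55–64: (9481/19522)²·(1−2083/9481)·2090000/2083 = 184.66172
  → Var(ȳ_str) = 330.50236.
Var(ȳ_srs) = (1 − 3529/19522)·3068000/3529 = 712.21206.
deff = 330.50236 / 712.21206 = 0.4641.

0.4641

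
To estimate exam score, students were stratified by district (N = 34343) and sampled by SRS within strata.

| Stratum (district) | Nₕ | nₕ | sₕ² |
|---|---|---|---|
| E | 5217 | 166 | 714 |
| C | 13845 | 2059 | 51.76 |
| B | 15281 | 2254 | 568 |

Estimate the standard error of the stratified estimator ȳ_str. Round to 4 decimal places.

0.3770

Var(ȳ_str) = Σₕ Wₕ²(1 − fₕ)sₕ²/nₕ with Wₕ = Nₕ/N, N = 34343.
E: Wₕ = 0.15190869; term = 0.15190869²·(1 − 0.03181905)·714/166 = 0.096097451.
C: Wₕ = 0.40313892; term = 0.40313892²·(1 − 0.14871795)·51.76/2059 = 0.0034779302.
B: Wₕ = 0.44495239; term = 0.44495239²·(1 − 0.14750344)·568/2254 = 0.042531838.
Sum = 0.14210722.
SE = √(0.14210722) = 0.3770.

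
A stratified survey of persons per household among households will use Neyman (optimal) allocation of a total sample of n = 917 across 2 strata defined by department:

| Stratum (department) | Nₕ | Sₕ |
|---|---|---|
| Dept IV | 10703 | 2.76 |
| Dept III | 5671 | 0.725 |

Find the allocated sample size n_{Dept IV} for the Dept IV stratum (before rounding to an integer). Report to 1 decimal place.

805.0

Neyman allocation: nₕ = n·NₕSₕ / Σⱼ NⱼSⱼ.
Σ NⱼSⱼ = 10703·2.76 + 5671·0.725 = 33651.755.
n_{Dept IV} = 917·10703·2.76 / 33651.755 = 805.0.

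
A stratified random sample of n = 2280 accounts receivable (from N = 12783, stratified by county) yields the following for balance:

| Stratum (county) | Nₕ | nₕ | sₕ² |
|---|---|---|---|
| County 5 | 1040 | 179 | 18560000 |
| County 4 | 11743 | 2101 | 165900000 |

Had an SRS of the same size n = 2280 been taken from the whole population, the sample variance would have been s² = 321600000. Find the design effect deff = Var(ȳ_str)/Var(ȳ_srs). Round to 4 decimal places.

0.4770

Var(ȳ_str) = Σ Wₕ²(1−fₕ)sₕ²/nₕ with Wₕ = Nₕ/12783:
  County 5: (1040/12783)²·(1−179/1040)·18560000/179 = 568.19297
  County 4: (11743/12783)²·(1−2101/11743)·165900000/2101 = 54714.312
  → Var(ȳ_str) = 55282.505.
Var(ȳ_srs) = (1 − 2280/12783)·321600000/2280 = 115894.22.
deff = 55282.505 / 115894.22 = 0.4770.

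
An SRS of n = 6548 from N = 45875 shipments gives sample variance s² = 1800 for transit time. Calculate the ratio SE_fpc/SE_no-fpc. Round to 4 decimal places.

0.9259

f = n/N = 6548/45875 = 0.14273569.
SE_no-fpc = √(s²/n) = 0.52430249; SE_fpc = √((1−f)s²/n) = 0.48544417.
Ratio = √(1−f) = 0.92588569.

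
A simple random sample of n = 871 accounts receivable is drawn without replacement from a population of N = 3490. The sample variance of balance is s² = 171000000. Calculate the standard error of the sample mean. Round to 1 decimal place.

Under SRS without replacement, Var(ȳ) = (1 − f)·s²/n with f = n/N = 871/3490 = 0.24957020.
Var(ȳ) = (1 − 0.24957020)·171000000/871 = 0.75042980·196326.06 = 147328.93.
SE(ȳ) = √(147328.93) = 383.8.

383.8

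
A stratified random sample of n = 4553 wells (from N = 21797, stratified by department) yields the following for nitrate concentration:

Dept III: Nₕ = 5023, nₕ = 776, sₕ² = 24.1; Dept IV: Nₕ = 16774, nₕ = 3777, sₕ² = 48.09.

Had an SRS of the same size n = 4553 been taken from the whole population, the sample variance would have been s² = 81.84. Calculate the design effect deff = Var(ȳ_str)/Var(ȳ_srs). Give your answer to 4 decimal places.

0.5089

Var(ȳ_str) = Σ Wₕ²(1−fₕ)sₕ²/nₕ with Wₕ = Nₕ/21797:
  Dept III: (5023/21797)²·(1−776/5023)·24.1/776 = 0.001394464
  Dept IV: (16774/21797)²·(1−3777/16774)·48.09/3777 = 0.0058424379
  → Var(ȳ_str) = 0.0072369019.
Var(ȳ_srs) = (1 − 4553/21797)·81.84/4553 = 0.014220316.
deff = 0.0072369019 / 0.014220316 = 0.5089.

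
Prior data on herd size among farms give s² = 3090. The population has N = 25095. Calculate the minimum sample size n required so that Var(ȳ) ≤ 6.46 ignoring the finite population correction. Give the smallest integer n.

479

Without fpc, n₀ = s²/D = 3090/6.46 = 478.3282.
Rounding up, n = 479.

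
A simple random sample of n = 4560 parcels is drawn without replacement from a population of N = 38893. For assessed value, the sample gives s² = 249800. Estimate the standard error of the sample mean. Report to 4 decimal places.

Under SRS without replacement, Var(ȳ) = (1 − f)·s²/n with f = n/N = 4560/38893 = 0.11724475.
Var(ȳ) = (1 − 0.11724475)·249800/4560 = 0.88275525·54.780702 = 48.357952.
SE(ȳ) = √(48.357952) = 6.9540.

6.9540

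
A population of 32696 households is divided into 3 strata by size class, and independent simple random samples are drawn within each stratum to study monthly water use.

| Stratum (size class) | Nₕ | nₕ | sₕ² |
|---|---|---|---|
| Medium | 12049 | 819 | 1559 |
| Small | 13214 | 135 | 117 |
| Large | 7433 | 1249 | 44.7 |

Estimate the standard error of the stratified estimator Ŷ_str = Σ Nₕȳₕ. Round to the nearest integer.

Var(Ŷ_str) = Σₕ Nₕ²(1 − fₕ)sₕ²/nₕ.
Medium: 12049²·(1 − 819/12049)·1559/819 = 2.5756863 × 10^8.
Small: 13214²·(1 − 135/13214)·117/135 = 1.4978245 × 10^8.
Large: 7433²·(1 − 1249/7433)·44.7/1249 = 1.6450485 × 10^6.
Sum = 4.0899613 × 10^8.
SE = √(4.0899613 × 10^8) = 20224.

20224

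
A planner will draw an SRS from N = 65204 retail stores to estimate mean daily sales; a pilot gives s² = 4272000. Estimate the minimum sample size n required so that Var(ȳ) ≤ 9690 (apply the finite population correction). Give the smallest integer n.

438

Without fpc, n₀ = s²/D = 4272000/9690 = 440.8669.
With fpc, (1 − n/N)·s²/n ≤ D requires n ≥ n₀/(1 + n₀/N) = 440.8669/(1 + 440.8669/65204) = 437.9061.
Rounding up, n = 438.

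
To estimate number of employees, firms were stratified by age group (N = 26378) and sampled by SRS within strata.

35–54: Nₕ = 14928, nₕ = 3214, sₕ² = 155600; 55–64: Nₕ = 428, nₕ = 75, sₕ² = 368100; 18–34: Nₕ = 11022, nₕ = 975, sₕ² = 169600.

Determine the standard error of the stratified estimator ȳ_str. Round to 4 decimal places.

Var(ȳ_str) = Σₕ Wₕ²(1 − fₕ)sₕ²/nₕ with Wₕ = Nₕ/N, N = 26378.
35–54: Wₕ = 0.56592615; term = 0.56592615²·(1 − 0.21530011)·155600/3214 = 12.167093.
55–64: Wₕ = 0.01622564; term = 0.01622564²·(1 − 0.17523364)·368100/75 = 1.0657106.
18–34: Wₕ = 0.41784821; term = 0.41784821²·(1 − 0.08845944)·169600/975 = 27.684349.
Sum = 40.917153.
SE = √(40.917153) = 6.3967.

6.3967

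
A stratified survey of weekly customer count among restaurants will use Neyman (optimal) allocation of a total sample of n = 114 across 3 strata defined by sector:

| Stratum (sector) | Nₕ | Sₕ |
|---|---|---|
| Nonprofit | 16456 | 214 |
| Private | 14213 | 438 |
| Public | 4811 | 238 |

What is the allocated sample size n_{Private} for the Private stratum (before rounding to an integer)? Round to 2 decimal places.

Neyman allocation: nₕ = n·NₕSₕ / Σⱼ NⱼSⱼ.
Σ NⱼSⱼ = 16456·214 + 14213·438 + 4811·238 = 1.0891896 × 10^7.
n_{Private} = 114·14213·438 / (1.0891896 × 10^7) = 65.16.

65.16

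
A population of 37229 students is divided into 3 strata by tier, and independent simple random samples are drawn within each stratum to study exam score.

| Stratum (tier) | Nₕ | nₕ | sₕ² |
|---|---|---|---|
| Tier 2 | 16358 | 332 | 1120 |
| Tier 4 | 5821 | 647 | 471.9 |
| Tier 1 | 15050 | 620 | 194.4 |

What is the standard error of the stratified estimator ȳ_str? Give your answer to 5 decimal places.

0.83848

Var(ȳ_str) = Σₕ Wₕ²(1 − fₕ)sₕ²/nₕ with Wₕ = Nₕ/N, N = 37229.
Tier 2: Wₕ = 0.43938865; term = 0.43938865²·(1 − 0.02029588)·1120/332 = 0.63807619.
Tier 4: Wₕ = 0.15635660; term = 0.15635660²·(1 − 0.11114929)·471.9/647 = 0.015849187.
Tier 1: Wₕ = 0.40425475; term = 0.40425475²·(1 − 0.04119601)·194.4/620 = 0.049129762.
Sum = 0.70305514.
SE = √(0.70305514) = 0.83848.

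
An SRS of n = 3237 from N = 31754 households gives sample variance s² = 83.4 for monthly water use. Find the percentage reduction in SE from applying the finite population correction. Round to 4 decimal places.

f = n/N = 3237/31754 = 0.10193991.
SE_no-fpc = √(s²/n) = 0.16051354; SE_fpc = √((1−f)s²/n) = 0.15211231.
Ratio = √(1−f) = 0.94766032. Reduction = 100·(1 − 0.94766032) = 5.2340%.

5.2340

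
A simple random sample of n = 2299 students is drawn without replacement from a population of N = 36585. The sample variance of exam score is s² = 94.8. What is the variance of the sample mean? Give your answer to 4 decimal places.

0.0386

Under SRS without replacement, Var(ȳ) = (1 − f)·s²/n with f = n/N = 2299/36585 = 0.06283996.
Var(ȳ) = (1 − 0.06283996)·94.8/2299 = 0.93716004·0.04123532 = 0.038644094.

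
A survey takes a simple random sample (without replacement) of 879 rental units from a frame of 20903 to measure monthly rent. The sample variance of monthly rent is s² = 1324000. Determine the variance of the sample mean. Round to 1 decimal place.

Under SRS without replacement, Var(ȳ) = (1 − f)·s²/n with f = n/N = 879/20903 = 0.04205138.
Var(ȳ) = (1 − 0.04205138)·1324000/879 = 0.95794862·1506.2571 = 1442.9169.

1442.9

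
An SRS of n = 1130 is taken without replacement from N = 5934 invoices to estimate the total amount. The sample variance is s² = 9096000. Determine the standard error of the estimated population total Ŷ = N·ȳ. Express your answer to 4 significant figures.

479000

Var(Ŷ) = N²·Var(ȳ) = N²·(1 − n/N)·s²/n.
f = 1130/5934 = 0.19042804; Var(ȳ) = 0.80957196·9096000/1130 = 6516.696.
Var(Ŷ) = 5934² · 6516.696 = 2.2946822 × 10^11.
SE(Ŷ) = √(2.2946822 × 10^11) = 479000.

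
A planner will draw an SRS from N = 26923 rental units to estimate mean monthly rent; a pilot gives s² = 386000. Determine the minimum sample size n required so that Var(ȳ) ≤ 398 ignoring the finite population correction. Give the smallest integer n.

970

Without fpc, n₀ = s²/D = 386000/398 = 969.8492.
Rounding up, n = 970.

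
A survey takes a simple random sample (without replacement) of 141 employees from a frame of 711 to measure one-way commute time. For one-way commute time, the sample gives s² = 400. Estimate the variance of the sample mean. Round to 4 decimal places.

Under SRS without replacement, Var(ȳ) = (1 − f)·s²/n with f = n/N = 141/711 = 0.19831224.
Var(ȳ) = (1 − 0.19831224)·400/141 = 0.80168776·2.8368794 = 2.2742915.

2.2743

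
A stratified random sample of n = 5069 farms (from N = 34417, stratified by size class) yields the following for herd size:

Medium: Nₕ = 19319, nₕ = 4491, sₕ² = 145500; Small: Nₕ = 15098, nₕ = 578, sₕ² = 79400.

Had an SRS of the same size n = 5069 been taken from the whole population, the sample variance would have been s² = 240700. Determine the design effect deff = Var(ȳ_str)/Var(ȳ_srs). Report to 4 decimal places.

Var(ȳ_str) = Σ Wₕ²(1−fₕ)sₕ²/nₕ with Wₕ = Nₕ/34417:
  Medium: (19319/34417)²·(1−4491/19319)·145500/4491 = 7.8350385
  Small: (15098/34417)²·(1−578/15098)·79400/578 = 25.423344
  → Var(ȳ_str) = 33.258383.
Var(ȳ_srs) = (1 − 5069/34417)·240700/5069 = 40.491074.
deff = 33.258383 / 40.491074 = 0.8214.

0.8214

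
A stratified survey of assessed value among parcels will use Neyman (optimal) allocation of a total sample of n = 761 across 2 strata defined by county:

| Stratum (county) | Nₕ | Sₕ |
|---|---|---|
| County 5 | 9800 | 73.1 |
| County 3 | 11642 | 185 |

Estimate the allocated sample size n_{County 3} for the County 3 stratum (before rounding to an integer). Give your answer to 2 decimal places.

Neyman allocation: nₕ = n·NₕSₕ / Σⱼ NⱼSⱼ.
Σ NⱼSⱼ = 9800·73.1 + 11642·185 = 2.87015 × 10^6.
n_{County 3} = 761·11642·185 / (2.87015 × 10^6) = 571.06.

571.06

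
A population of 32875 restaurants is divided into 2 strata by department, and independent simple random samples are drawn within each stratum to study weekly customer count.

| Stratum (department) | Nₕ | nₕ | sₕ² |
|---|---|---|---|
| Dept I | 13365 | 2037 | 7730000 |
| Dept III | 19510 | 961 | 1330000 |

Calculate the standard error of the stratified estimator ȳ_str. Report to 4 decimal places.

Var(ȳ_str) = Σₕ Wₕ²(1 − fₕ)sₕ²/nₕ with Wₕ = Nₕ/N, N = 32875.
Dept I: Wₕ = 0.40653992; term = 0.40653992²·(1 − 0.15241302)·7730000/2037 = 531.59287.
Dept III: Wₕ = 0.59346008; term = 0.59346008²·(1 − 0.04925679)·1330000/961 = 463.41971.
Sum = 995.01258.
SE = √(995.01258) = 31.5438.

31.5438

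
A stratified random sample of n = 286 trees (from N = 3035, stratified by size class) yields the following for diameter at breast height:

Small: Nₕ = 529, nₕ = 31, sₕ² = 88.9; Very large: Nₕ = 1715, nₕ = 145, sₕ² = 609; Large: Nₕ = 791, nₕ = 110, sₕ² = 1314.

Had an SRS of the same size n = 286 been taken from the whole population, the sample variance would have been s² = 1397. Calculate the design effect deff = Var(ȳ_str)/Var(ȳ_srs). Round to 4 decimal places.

Var(ȳ_str) = Σ Wₕ²(1−fₕ)sₕ²/nₕ with Wₕ = Nₕ/3035:
  Small: (529/3035)²·(1−31/529)·88.9/31 = 0.08201772
  Very large: (1715/3035)²·(1−145/1715)·609/145 = 1.2277097
  Large: (791/3035)²·(1−110/791)·1314/110 = 0.69856832
  → Var(ȳ_str) = 2.0082957.
Var(ȳ_srs) = (1 − 286/3035)·1397/286 = 4.4243188.
deff = 2.0082957 / 4.4243188 = 0.4539.

0.4539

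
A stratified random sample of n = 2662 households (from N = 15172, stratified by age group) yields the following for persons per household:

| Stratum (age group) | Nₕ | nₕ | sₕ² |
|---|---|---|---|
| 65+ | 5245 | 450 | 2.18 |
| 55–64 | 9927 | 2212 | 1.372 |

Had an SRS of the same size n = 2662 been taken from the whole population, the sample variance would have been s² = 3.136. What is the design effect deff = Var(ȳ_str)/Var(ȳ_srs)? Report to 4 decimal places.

Var(ȳ_str) = Σ Wₕ²(1−fₕ)sₕ²/nₕ with Wₕ = Nₕ/15172:
  65+: (5245/15172)²·(1−450/5245)·2.18/450 = 5.2928845 × 10^-4
  55–64: (9927/15172)²·(1−2212/9927)·1.372/2212 = 2.0636559 × 10^-4
  → Var(ȳ_str) = 7.3565404 × 10^-4.
Var(ȳ_srs) = (1 − 2662/15172)·3.136/2662 = 9.7136506 × 10^-4.
deff = (7.3565404 × 10^-4) / (9.7136506 × 10^-4) = 0.7573.

0.7573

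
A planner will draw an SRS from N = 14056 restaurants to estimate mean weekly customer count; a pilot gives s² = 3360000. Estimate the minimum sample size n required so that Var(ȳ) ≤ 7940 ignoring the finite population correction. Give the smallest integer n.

Without fpc, n₀ = s²/D = 3360000/7940 = 423.1738.
Rounding up, n = 424.

424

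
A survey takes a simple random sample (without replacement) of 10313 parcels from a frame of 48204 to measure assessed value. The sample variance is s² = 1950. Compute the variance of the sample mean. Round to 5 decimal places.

0.14863

Under SRS without replacement, Var(ȳ) = (1 − f)·s²/n with f = n/N = 10313/48204 = 0.21394490.
Var(ȳ) = (1 − 0.21394490)·1950/10313 = 0.78605510·0.18908174 = 0.14862867.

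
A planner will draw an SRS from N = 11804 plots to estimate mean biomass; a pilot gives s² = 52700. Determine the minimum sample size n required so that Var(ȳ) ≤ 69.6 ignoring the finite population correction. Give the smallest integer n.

758

Without fpc, n₀ = s²/D = 52700/69.6 = 757.1839.
Rounding up, n = 758.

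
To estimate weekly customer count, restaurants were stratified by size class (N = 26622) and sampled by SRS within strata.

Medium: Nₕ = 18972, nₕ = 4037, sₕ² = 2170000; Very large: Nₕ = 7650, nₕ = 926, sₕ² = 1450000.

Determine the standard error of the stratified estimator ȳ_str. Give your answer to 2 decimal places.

Var(ȳ_str) = Σₕ Wₕ²(1 − fₕ)sₕ²/nₕ with Wₕ = Nₕ/N, N = 26622.
Medium: Wₕ = 0.71264368; term = 0.71264368²·(1 − 0.21278727)·2170000/4037 = 214.90077.
Very large: Wₕ = 0.28735632; term = 0.28735632²·(1 − 0.12104575)·1450000/926 = 113.64879.
Sum = 328.54956.
SE = √(328.54956) = 18.13.

18.13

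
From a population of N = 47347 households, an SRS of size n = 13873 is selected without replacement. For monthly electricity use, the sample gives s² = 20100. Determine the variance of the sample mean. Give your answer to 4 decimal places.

Under SRS without replacement, Var(ȳ) = (1 − f)·s²/n with f = n/N = 13873/47347 = 0.29300695.
Var(ȳ) = (1 − 0.29300695)·20100/13873 = 0.70699305·1.4488575 = 1.0243322.

1.0243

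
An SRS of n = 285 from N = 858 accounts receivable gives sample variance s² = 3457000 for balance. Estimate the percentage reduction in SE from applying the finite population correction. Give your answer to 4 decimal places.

18.2790

f = n/N = 285/858 = 0.33216783.
SE_no-fpc = √(s²/n) = 110.13548; SE_fpc = √((1−f)s²/n) = 90.003817.
Ratio = √(1−f) = 0.81720999. Reduction = 100·(1 − 0.81720999) = 18.2790%.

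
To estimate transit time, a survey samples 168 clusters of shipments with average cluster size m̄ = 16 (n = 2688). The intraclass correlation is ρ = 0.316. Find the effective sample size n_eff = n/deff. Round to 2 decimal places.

deff = 1 + (16 − 1)·0.316 = 1 + 4.74 = 5.74.
n_eff = 2688 / 5.74 = 468.29.

468.29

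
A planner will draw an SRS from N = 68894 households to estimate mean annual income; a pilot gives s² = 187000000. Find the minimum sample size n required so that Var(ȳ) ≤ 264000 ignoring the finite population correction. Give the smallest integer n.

Without fpc, n₀ = s²/D = 187000000/264000 = 708.3333.
Rounding up, n = 709.

709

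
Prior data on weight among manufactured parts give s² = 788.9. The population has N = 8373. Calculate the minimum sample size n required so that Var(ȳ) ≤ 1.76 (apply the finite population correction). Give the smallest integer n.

Without fpc, n₀ = s²/D = 788.9/1.76 = 448.2386.
With fpc, (1 − n/N)·s²/n ≤ D requires n ≥ n₀/(1 + n₀/N) = 448.2386/(1 + 448.2386/8373) = 425.4620.
Rounding up, n = 426.

426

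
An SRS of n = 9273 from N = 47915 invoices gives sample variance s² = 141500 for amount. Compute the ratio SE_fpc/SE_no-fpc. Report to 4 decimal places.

f = n/N = 9273/47915 = 0.19353021.
SE_no-fpc = √(s²/n) = 3.9063225; SE_fpc = √((1−f)s²/n) = 3.5080207.
Ratio = √(1−f) = 0.89803663.

0.8980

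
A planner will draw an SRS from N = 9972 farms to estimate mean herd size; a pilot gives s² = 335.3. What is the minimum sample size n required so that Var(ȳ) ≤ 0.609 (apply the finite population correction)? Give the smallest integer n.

Without fpc, n₀ = s²/D = 335.3/0.609 = 550.5747.
With fpc, (1 − n/N)·s²/n ≤ D requires n ≥ n₀/(1 + n₀/N) = 550.5747/(1 + 550.5747/9972) = 521.7669.
Rounding up, n = 522.

522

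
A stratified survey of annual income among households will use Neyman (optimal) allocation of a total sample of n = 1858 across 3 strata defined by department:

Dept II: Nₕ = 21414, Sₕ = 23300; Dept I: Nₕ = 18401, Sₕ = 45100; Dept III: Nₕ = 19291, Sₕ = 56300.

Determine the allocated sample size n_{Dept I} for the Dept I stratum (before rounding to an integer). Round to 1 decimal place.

638.5

Neyman allocation: nₕ = n·NₕSₕ / Σⱼ NⱼSⱼ.
Σ NⱼSⱼ = 21414·23300 + 18401·45100 + 19291·56300 = 2.4149146 × 10^9.
n_{Dept I} = 1858·18401·45100 / (2.4149146 × 10^9) = 638.5.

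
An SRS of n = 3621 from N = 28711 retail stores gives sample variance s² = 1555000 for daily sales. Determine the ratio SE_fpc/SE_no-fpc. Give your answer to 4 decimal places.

f = n/N = 3621/28711 = 0.12611891.
SE_no-fpc = √(s²/n) = 20.722919; SE_fpc = √((1−f)s²/n) = 19.372118.
Ratio = √(1−f) = 0.93481607.

0.9348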